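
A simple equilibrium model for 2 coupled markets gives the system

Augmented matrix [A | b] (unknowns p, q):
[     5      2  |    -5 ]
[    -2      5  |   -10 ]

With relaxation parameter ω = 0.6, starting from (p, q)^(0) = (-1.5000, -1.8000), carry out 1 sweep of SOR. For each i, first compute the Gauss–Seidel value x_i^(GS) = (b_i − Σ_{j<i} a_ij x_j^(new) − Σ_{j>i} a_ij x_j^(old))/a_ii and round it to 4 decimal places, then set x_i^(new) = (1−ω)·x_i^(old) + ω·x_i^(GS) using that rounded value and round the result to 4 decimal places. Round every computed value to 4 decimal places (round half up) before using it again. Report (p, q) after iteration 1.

Iteration 1:
  p: GS value = (-5 - (2)·-1.8000) / (5) = -0.2800;  p ← (1−ω)·-1.5000 + ω·-0.2800 = -0.7680
  q: GS value = (-10 - (-2)·-0.7680) / (5) = -2.3072;  q ← (1−ω)·-1.8000 + ω·-2.3072 = -2.1043

(-0.7680, -2.1043)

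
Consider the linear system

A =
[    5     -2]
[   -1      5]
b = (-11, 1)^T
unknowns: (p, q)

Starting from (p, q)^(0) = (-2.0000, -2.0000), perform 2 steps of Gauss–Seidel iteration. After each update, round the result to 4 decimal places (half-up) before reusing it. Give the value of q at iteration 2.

-0.2720

Iteration 1:
  p = (-11 - (-2)·-2.0000) / (5) = -3.0000
  q = (1 - (-1)·-3.0000) / (5) = -0.4000
Iteration 2:
  p = (-11 - (-2)·-0.4000) / (5) = -2.3600
  q = (1 - (-1)·-2.3600) / (5) = -0.2720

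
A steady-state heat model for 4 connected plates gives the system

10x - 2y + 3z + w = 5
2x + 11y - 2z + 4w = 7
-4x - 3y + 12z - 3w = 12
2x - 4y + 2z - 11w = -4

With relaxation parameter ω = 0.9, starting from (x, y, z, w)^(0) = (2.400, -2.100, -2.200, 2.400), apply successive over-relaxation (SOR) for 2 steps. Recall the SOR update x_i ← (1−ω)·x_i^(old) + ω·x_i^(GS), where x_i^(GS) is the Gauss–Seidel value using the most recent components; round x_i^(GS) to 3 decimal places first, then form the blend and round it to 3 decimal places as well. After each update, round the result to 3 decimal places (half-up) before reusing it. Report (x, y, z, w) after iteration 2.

Iteration 1:
  x: GS value = (5 - (-2)·-2.100 - (3)·-2.200 - (1)·2.400) / (10) = 0.500;  x ← (1−ω)·2.400 + ω·0.500 = 0.690
  y: GS value = (7 - (2)·0.690 - (-2)·-2.200 - (4)·2.400) / (11) = -0.762;  y ← (1−ω)·-2.100 + ω·-0.762 = -0.896
  z: GS value = (12 - (-4)·0.690 - (-3)·-0.896 - (-3)·2.400) / (12) = 1.606;  z ← (1−ω)·-2.200 + ω·1.606 = 1.225
  w: GS value = (-4 - (2)·0.690 - (-4)·-0.896 - (2)·1.225) / (-11) = 1.038;  w ← (1−ω)·2.400 + ω·1.038 = 1.174
Iteration 2:
  x: GS value = (5 - (-2)·-0.896 - (3)·1.225 - (1)·1.174) / (10) = -0.164;  x ← (1−ω)·0.690 + ω·-0.164 = -0.079
  y: GS value = (7 - (2)·-0.079 - (-2)·1.225 - (4)·1.174) / (11) = 0.447;  y ← (1−ω)·-0.896 + ω·0.447 = 0.313
  z: GS value = (12 - (-4)·-0.079 - (-3)·0.313 - (-3)·1.174) / (12) = 1.345;  z ← (1−ω)·1.225 + ω·1.345 = 1.333
  w: GS value = (-4 - (2)·-0.079 - (-4)·0.313 - (2)·1.333) / (-11) = 0.478;  w ← (1−ω)·1.174 + ω·0.478 = 0.548

(-0.079, 0.313, 1.333, 0.548)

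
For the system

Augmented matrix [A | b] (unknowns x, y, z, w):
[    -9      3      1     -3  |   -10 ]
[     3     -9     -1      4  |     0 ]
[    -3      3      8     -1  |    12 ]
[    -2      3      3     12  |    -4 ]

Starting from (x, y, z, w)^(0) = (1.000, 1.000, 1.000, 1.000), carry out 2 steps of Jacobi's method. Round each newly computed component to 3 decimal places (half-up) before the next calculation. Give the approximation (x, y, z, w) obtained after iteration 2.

Iteration 1:
  x = (-10 - (3)·1.000 - (1)·1.000 - (-3)·1.000) / (-9) = 1.222
  y = (0 - (3)·1.000 - (-1)·1.000 - (4)·1.000) / (-9) = 0.667
  z = (12 - (-3)·1.000 - (3)·1.000 - (-1)·1.000) / (8) = 1.625
  w = (-4 - (-2)·1.000 - (3)·1.000 - (3)·1.000) / (12) = -0.667
Iteration 2:
  x = (-10 - (3)·0.667 - (1)·1.625 - (-3)·-0.667) / (-9) = 1.736
  y = (0 - (3)·1.222 - (-1)·1.625 - (4)·-0.667) / (-9) = -0.070
  z = (12 - (-3)·1.222 - (3)·0.667 - (-1)·-0.667) / (8) = 1.625
  w = (-4 - (-2)·1.222 - (3)·0.667 - (3)·1.625) / (12) = -0.703

(1.736, -0.070, 1.625, -0.703)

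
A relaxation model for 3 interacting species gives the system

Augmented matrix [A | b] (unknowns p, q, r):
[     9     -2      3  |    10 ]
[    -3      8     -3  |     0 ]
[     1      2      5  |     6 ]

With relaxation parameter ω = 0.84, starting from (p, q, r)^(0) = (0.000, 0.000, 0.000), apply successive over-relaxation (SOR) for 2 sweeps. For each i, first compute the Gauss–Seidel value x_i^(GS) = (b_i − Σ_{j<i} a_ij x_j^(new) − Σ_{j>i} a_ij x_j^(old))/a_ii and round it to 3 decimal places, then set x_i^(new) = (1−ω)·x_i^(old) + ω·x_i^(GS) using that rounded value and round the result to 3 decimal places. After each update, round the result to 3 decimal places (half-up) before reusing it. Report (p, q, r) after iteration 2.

(0.926, 0.576, 0.779)

Iteration 1:
  p: GS value = (10 - (-2)·0.000 - (3)·0.000) / (9) = 1.111;  p ← (1−ω)·0.000 + ω·1.111 = 0.933
  q: GS value = (0 - (-3)·0.933 - (-3)·0.000) / (8) = 0.350;  q ← (1−ω)·0.000 + ω·0.350 = 0.294
  r: GS value = (6 - (1)·0.933 - (2)·0.294) / (5) = 0.896;  r ← (1−ω)·0.000 + ω·0.896 = 0.753
Iteration 2:
  p: GS value = (10 - (-2)·0.294 - (3)·0.753) / (9) = 0.925;  p ← (1−ω)·0.933 + ω·0.925 = 0.926
  q: GS value = (0 - (-3)·0.926 - (-3)·0.753) / (8) = 0.630;  q ← (1−ω)·0.294 + ω·0.630 = 0.576
  r: GS value = (6 - (1)·0.926 - (2)·0.576) / (5) = 0.784;  r ← (1−ω)·0.753 + ω·0.784 = 0.779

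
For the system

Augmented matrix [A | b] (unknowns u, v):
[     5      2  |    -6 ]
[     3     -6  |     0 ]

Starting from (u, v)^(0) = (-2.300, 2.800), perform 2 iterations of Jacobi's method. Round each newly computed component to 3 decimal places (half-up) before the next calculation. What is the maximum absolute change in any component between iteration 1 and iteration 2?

Iteration 1:
  u = (-6 - (2)·2.800) / (5) = -2.320
  v = (0 - (3)·-2.300) / (-6) = -1.150
Iteration 2:
  u = (-6 - (2)·-1.150) / (5) = -0.740
  v = (0 - (3)·-2.320) / (-6) = -1.160
Change: (1.580, -0.010) → max |·| = 1.580

1.580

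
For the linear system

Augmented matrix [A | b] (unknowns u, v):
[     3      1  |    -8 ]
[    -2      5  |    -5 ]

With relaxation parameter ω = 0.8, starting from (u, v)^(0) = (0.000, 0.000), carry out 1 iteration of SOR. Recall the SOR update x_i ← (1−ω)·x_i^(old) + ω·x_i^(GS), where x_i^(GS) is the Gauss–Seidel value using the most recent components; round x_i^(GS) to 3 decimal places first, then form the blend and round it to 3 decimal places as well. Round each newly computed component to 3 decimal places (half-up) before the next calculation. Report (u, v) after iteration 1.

(-2.134, -1.483)

Iteration 1:
  u: GS value = (-8 - (1)·0.000) / (3) = -2.667;  u ← (1−ω)·0.000 + ω·-2.667 = -2.134
  v: GS value = (-5 - (-2)·-2.134) / (5) = -1.854;  v ← (1−ω)·0.000 + ω·-1.854 = -1.483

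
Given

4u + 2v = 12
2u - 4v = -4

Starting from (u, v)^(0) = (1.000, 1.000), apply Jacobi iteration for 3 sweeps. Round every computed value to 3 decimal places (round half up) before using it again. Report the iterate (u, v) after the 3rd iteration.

(1.875, 2.125)

Iteration 1:
  u = (12 - (2)·1.000) / (4) = 2.500
  v = (-4 - (2)·1.000) / (-4) = 1.500
Iteration 2:
  u = (12 - (2)·1.500) / (4) = 2.250
  v = (-4 - (2)·2.500) / (-4) = 2.250
Iteration 3:
  u = (12 - (2)·2.250) / (4) = 1.875
  v = (-4 - (2)·2.250) / (-4) = 2.125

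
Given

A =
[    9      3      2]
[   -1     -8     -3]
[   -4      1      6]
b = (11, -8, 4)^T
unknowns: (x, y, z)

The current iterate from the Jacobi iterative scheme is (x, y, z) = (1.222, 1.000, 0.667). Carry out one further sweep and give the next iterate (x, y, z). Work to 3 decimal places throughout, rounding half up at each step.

One sweep:
  x = (11 - (3)·1.000 - (2)·0.667) / (9) = 0.741
  y = (-8 - (-1)·1.222 - (-3)·0.667) / (-8) = 0.597
  z = (4 - (-4)·1.222 - (1)·1.000) / (6) = 1.315

(0.741, 0.597, 1.315)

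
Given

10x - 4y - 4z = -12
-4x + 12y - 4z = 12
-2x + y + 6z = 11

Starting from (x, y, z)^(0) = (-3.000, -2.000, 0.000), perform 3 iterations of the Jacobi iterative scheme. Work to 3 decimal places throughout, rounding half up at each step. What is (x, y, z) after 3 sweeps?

Iteration 1:
  x = (-12 - (-4)·-2.000 - (-4)·0.000) / (10) = -2.000
  y = (12 - (-4)·-3.000 - (-4)·0.000) / (12) = 0.000
  z = (11 - (-2)·-3.000 - (1)·-2.000) / (6) = 1.167
Iteration 2:
  x = (-12 - (-4)·0.000 - (-4)·1.167) / (10) = -0.733
  y = (12 - (-4)·-2.000 - (-4)·1.167) / (12) = 0.722
  z = (11 - (-2)·-2.000 - (1)·0.000) / (6) = 1.167
Iteration 3:
  x = (-12 - (-4)·0.722 - (-4)·1.167) / (10) = -0.444
  y = (12 - (-4)·-0.733 - (-4)·1.167) / (12) = 1.145
  z = (11 - (-2)·-0.733 - (1)·0.722) / (6) = 1.469

(-0.444, 1.145, 1.469)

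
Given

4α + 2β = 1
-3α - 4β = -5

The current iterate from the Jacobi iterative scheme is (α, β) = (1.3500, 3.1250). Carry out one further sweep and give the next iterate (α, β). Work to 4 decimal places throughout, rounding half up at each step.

(-1.3125, 0.2375)

One sweep:
  α = (1 - (2)·3.1250) / (4) = -1.3125
  β = (-5 - (-3)·1.3500) / (-4) = 0.2375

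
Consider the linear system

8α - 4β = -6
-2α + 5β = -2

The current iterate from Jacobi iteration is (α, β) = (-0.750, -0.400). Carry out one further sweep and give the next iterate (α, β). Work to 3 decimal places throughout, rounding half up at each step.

(-0.950, -0.700)

One sweep:
  α = (-6 - (-4)·-0.400) / (8) = -0.950
  β = (-2 - (-2)·-0.750) / (5) = -0.700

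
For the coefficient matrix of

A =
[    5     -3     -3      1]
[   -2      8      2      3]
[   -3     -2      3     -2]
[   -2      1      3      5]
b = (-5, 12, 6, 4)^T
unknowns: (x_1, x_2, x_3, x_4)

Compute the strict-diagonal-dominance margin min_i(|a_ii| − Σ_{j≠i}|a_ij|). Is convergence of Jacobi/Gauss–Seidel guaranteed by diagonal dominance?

-4

row 1: |5| − (3+3+1) = -2
row 2: |8| − (2+2+3) = 1
row 3: |3| − (3+2+2) = -4
row 4: |5| − (2+1+3) = -1
minimum over rows = -4 → not strictly diagonally dominant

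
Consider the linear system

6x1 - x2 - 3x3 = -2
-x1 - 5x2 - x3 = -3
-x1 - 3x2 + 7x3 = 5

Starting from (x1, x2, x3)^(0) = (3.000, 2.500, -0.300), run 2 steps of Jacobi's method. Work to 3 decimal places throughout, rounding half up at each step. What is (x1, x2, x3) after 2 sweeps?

(0.784, 0.171, 0.730)

Iteration 1:
  x1 = (-2 - (-1)·2.500 - (-3)·-0.300) / (6) = -0.067
  x2 = (-3 - (-1)·3.000 - (-1)·-0.300) / (-5) = 0.060
  x3 = (5 - (-1)·3.000 - (-3)·2.500) / (7) = 2.214
Iteration 2:
  x1 = (-2 - (-1)·0.060 - (-3)·2.214) / (6) = 0.784
  x2 = (-3 - (-1)·-0.067 - (-1)·2.214) / (-5) = 0.171
  x3 = (5 - (-1)·-0.067 - (-3)·0.060) / (7) = 0.730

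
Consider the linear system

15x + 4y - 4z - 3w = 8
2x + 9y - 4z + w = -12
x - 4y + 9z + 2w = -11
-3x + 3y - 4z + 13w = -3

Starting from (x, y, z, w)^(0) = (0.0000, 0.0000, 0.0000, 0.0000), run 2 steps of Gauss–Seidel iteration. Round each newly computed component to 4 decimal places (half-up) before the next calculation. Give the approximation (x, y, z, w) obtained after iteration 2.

(0.3336, -2.2232, -2.1662, -0.3073)

Iteration 1:
  x = (8 - (4)·0.0000 - (-4)·0.0000 - (-3)·0.0000) / (15) = 0.5333
  y = (-12 - (2)·0.5333 - (-4)·0.0000 - (1)·0.0000) / (9) = -1.4518
  z = (-11 - (1)·0.5333 - (-4)·-1.4518 - (2)·0.0000) / (9) = -1.9267
  w = (-3 - (-3)·0.5333 - (3)·-1.4518 - (-4)·-1.9267) / (13) = -0.3655
Iteration 2:
  x = (8 - (4)·-1.4518 - (-4)·-1.9267 - (-3)·-0.3655) / (15) = 0.3336
  y = (-12 - (2)·0.3336 - (-4)·-1.9267 - (1)·-0.3655) / (9) = -2.2232
  z = (-11 - (1)·0.3336 - (-4)·-2.2232 - (2)·-0.3655) / (9) = -2.1662
  w = (-3 - (-3)·0.3336 - (3)·-2.2232 - (-4)·-2.1662) / (13) = -0.3073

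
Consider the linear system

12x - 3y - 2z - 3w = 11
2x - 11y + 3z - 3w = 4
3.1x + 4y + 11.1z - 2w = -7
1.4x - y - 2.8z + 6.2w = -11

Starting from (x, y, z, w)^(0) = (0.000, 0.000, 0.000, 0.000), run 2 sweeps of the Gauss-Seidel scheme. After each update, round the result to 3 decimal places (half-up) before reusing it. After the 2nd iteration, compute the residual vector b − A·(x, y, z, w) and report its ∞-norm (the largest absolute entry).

Iteration 1:
  x = (11 - (-3)·0.000 - (-2)·0.000 - (-3)·0.000) / (12) = 0.917
  y = (4 - (2)·0.917 - (3)·0.000 - (-3)·0.000) / (-11) = -0.197
  z = (-7 - (3.1)·0.917 - (4)·-0.197 - (-2)·0.000) / (11.1) = -0.816
  w = (-11 - (1.4)·0.917 - (-1)·-0.197 - (-2.8)·-0.816) / (6.2) = -2.382
Iteration 2:
  x = (11 - (-3)·-0.197 - (-2)·-0.816 - (-3)·-2.382) / (12) = 0.136
  y = (4 - (2)·0.136 - (3)·-0.816 - (-3)·-2.382) / (-11) = 0.088
  z = (-7 - (3.1)·0.136 - (4)·0.088 - (-2)·-2.382) / (11.1) = -1.130
  w = (-11 - (1.4)·0.136 - (-1)·0.088 - (-2.8)·-1.130) / (6.2) = -2.301
Residual b − A·x = (0.469, 1.183, 0.167, 0.000); ∞-norm = 1.183

1.183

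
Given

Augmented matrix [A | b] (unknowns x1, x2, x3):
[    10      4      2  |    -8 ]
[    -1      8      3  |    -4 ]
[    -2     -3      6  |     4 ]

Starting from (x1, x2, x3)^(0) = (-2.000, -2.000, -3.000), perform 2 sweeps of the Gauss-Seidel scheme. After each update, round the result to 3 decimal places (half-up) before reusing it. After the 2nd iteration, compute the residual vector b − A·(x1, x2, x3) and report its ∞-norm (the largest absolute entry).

10.388

Iteration 1:
  x1 = (-8 - (4)·-2.000 - (2)·-3.000) / (10) = 0.600
  x2 = (-4 - (-1)·0.600 - (3)·-3.000) / (8) = 0.700
  x3 = (4 - (-2)·0.600 - (-3)·0.700) / (6) = 1.217
Iteration 2:
  x1 = (-8 - (4)·0.700 - (2)·1.217) / (10) = -1.323
  x2 = (-4 - (-1)·-1.323 - (3)·1.217) / (8) = -1.122
  x3 = (4 - (-2)·-1.323 - (-3)·-1.122) / (6) = -0.335
Residual b − A·x = (10.388, 4.658, -0.002); ∞-norm = 10.388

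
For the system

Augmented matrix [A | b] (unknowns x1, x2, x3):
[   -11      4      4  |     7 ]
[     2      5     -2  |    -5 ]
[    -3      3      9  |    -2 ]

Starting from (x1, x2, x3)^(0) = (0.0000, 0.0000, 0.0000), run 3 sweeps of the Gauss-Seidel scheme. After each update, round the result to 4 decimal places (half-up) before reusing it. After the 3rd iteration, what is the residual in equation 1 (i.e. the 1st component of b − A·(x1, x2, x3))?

Iteration 1:
  x1 = (7 - (4)·0.0000 - (4)·0.0000) / (-11) = -0.6364
  x2 = (-5 - (2)·-0.6364 - (-2)·0.0000) / (5) = -0.7454
  x3 = (-2 - (-3)·-0.6364 - (3)·-0.7454) / (9) = -0.1859
Iteration 2:
  x1 = (7 - (4)·-0.7454 - (4)·-0.1859) / (-11) = -0.9750
  x2 = (-5 - (2)·-0.9750 - (-2)·-0.1859) / (5) = -0.6844
  x3 = (-2 - (-3)·-0.9750 - (3)·-0.6844) / (9) = -0.3191
Iteration 3:
  x1 = (7 - (4)·-0.6844 - (4)·-0.3191) / (-11) = -1.0013
  x2 = (-5 - (2)·-1.0013 - (-2)·-0.3191) / (5) = -0.7271
  x3 = (-2 - (-3)·-1.0013 - (3)·-0.7271) / (9) = -0.3136
Residual b − A·x = (0.1485, 0.0109, -0.0002)

0.1485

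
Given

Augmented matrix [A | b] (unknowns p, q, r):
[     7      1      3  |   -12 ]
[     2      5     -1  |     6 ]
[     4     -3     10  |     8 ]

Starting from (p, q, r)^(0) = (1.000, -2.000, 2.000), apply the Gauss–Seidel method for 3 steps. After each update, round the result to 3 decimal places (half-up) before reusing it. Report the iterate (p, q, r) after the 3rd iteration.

Iteration 1:
  p = (-12 - (1)·-2.000 - (3)·2.000) / (7) = -2.286
  q = (6 - (2)·-2.286 - (-1)·2.000) / (5) = 2.514
  r = (8 - (4)·-2.286 - (-3)·2.514) / (10) = 2.469
Iteration 2:
  p = (-12 - (1)·2.514 - (3)·2.469) / (7) = -3.132
  q = (6 - (2)·-3.132 - (-1)·2.469) / (5) = 2.947
  r = (8 - (4)·-3.132 - (-3)·2.947) / (10) = 2.937
Iteration 3:
  p = (-12 - (1)·2.947 - (3)·2.937) / (7) = -3.394
  q = (6 - (2)·-3.394 - (-1)·2.937) / (5) = 3.145
  r = (8 - (4)·-3.394 - (-3)·3.145) / (10) = 3.101

(-3.394, 3.145, 3.101)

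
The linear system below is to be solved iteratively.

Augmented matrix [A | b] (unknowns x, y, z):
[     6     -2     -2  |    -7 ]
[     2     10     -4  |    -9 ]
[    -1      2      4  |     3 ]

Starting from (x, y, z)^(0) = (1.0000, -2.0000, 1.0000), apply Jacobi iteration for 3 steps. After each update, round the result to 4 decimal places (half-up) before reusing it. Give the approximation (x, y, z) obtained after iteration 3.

(-0.8583, -0.4633, 0.4667)

Iteration 1:
  x = (-7 - (-2)·-2.0000 - (-2)·1.0000) / (6) = -1.5000
  y = (-9 - (2)·1.0000 - (-4)·1.0000) / (10) = -0.7000
  z = (3 - (-1)·1.0000 - (2)·-2.0000) / (4) = 2.0000
Iteration 2:
  x = (-7 - (-2)·-0.7000 - (-2)·2.0000) / (6) = -0.7333
  y = (-9 - (2)·-1.5000 - (-4)·2.0000) / (10) = 0.2000
  z = (3 - (-1)·-1.5000 - (2)·-0.7000) / (4) = 0.7250
Iteration 3:
  x = (-7 - (-2)·0.2000 - (-2)·0.7250) / (6) = -0.8583
  y = (-9 - (2)·-0.7333 - (-4)·0.7250) / (10) = -0.4633
  z = (3 - (-1)·-0.7333 - (2)·0.2000) / (4) = 0.4667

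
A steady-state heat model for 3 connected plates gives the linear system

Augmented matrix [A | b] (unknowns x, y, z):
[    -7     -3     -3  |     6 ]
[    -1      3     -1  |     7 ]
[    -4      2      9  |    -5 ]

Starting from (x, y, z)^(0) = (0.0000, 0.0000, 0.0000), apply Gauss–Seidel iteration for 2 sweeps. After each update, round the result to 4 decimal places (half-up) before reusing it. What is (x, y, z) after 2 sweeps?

(-1.1383, 1.4901, -1.3926)

Iteration 1:
  x = (6 - (-3)·0.0000 - (-3)·0.0000) / (-7) = -0.8571
  y = (7 - (-1)·-0.8571 - (-1)·0.0000) / (3) = 2.0476
  z = (-5 - (-4)·-0.8571 - (2)·2.0476) / (9) = -1.3915
Iteration 2:
  x = (6 - (-3)·2.0476 - (-3)·-1.3915) / (-7) = -1.1383
  y = (7 - (-1)·-1.1383 - (-1)·-1.3915) / (3) = 1.4901
  z = (-5 - (-4)·-1.1383 - (2)·1.4901) / (9) = -1.3926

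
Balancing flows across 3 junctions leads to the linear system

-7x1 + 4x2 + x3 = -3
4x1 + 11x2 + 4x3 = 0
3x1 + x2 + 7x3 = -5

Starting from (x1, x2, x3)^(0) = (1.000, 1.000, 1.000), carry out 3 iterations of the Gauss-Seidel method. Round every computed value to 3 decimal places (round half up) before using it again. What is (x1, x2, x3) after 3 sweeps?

(0.591, 0.042, -0.974)

Iteration 1:
  x1 = (-3 - (4)·1.000 - (1)·1.000) / (-7) = 1.143
  x2 = (0 - (4)·1.143 - (4)·1.000) / (11) = -0.779
  x3 = (-5 - (3)·1.143 - (1)·-0.779) / (7) = -1.093
Iteration 2:
  x1 = (-3 - (4)·-0.779 - (1)·-1.093) / (-7) = -0.173
  x2 = (0 - (4)·-0.173 - (4)·-1.093) / (11) = 0.460
  x3 = (-5 - (3)·-0.173 - (1)·0.460) / (7) = -0.706
Iteration 3:
  x1 = (-3 - (4)·0.460 - (1)·-0.706) / (-7) = 0.591
  x2 = (0 - (4)·0.591 - (4)·-0.706) / (11) = 0.042
  x3 = (-5 - (3)·0.591 - (1)·0.042) / (7) = -0.974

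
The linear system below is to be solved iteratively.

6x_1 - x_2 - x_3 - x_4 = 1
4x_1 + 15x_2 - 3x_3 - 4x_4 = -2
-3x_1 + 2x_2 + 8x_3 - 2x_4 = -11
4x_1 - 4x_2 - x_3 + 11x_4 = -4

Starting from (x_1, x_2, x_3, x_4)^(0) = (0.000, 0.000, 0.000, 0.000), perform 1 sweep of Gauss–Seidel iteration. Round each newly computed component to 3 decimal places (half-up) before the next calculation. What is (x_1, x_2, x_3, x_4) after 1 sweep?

(0.167, -0.178, -1.268, -0.604)

Iteration 1:
  x_1 = (1 - (-1)·0.000 - (-1)·0.000 - (-1)·0.000) / (6) = 0.167
  x_2 = (-2 - (4)·0.167 - (-3)·0.000 - (-4)·0.000) / (15) = -0.178
  x_3 = (-11 - (-3)·0.167 - (2)·-0.178 - (-2)·0.000) / (8) = -1.268
  x_4 = (-4 - (4)·0.167 - (-4)·-0.178 - (-1)·-1.268) / (11) = -0.604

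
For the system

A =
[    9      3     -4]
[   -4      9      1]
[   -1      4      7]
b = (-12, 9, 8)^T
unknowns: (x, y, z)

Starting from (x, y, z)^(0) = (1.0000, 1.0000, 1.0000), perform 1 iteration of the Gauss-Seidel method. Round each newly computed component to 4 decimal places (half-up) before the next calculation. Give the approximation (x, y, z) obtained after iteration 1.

Iteration 1:
  x = (-12 - (3)·1.0000 - (-4)·1.0000) / (9) = -1.2222
  y = (9 - (-4)·-1.2222 - (1)·1.0000) / (9) = 0.3457
  z = (8 - (-1)·-1.2222 - (4)·0.3457) / (7) = 0.7707

(-1.2222, 0.3457, 0.7707)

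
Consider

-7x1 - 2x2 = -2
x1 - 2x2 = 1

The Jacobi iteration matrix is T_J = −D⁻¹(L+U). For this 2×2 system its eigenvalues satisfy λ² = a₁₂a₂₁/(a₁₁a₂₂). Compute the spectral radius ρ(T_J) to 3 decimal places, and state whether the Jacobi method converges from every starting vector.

0.378

a₁₂a₂₁/(a₁₁a₂₂) = (-2)·(1) / ((-7)·(-2)) = -0.142857
ρ = √|-0.142857| = √0.142857 = 0.378
ρ < 1, so Jacobi converges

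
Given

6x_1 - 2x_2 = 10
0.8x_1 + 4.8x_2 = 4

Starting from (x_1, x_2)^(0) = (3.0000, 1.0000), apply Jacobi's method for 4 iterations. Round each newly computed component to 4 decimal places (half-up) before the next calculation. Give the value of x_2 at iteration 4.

0.5278

Iteration 1:
  x_1 = (10 - (-2)·1.0000) / (6) = 2.0000
  x_2 = (4 - (0.8)·3.0000) / (4.8) = 0.3333
Iteration 2:
  x_1 = (10 - (-2)·0.3333) / (6) = 1.7778
  x_2 = (4 - (0.8)·2.0000) / (4.8) = 0.5000
Iteration 3:
  x_1 = (10 - (-2)·0.5000) / (6) = 1.8333
  x_2 = (4 - (0.8)·1.7778) / (4.8) = 0.5370
Iteration 4:
  x_1 = (10 - (-2)·0.5370) / (6) = 1.8457
  x_2 = (4 - (0.8)·1.8333) / (4.8) = 0.5278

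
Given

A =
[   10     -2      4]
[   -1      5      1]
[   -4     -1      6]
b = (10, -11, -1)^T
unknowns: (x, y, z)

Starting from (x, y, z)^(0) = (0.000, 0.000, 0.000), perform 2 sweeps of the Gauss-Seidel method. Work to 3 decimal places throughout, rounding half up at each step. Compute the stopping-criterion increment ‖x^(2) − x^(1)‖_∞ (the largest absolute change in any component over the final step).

0.467

Iteration 1:
  x = (10 - (-2)·0.000 - (4)·0.000) / (10) = 1.000
  y = (-11 - (-1)·1.000 - (1)·0.000) / (5) = -2.000
  z = (-1 - (-4)·1.000 - (-1)·-2.000) / (6) = 0.167
Iteration 2:
  x = (10 - (-2)·-2.000 - (4)·0.167) / (10) = 0.533
  y = (-11 - (-1)·0.533 - (1)·0.167) / (5) = -2.127
  z = (-1 - (-4)·0.533 - (-1)·-2.127) / (6) = -0.166
Change: (-0.467, -0.127, -0.333) → max |·| = 0.467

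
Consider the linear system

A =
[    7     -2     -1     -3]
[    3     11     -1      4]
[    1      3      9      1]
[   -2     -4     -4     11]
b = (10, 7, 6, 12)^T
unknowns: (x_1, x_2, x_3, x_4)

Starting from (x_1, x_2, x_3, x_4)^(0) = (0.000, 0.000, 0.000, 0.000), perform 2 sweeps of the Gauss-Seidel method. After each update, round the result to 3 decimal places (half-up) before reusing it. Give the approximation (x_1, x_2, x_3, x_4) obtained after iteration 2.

Iteration 1:
  x_1 = (10 - (-2)·0.000 - (-1)·0.000 - (-3)·0.000) / (7) = 1.429
  x_2 = (7 - (3)·1.429 - (-1)·0.000 - (4)·0.000) / (11) = 0.247
  x_3 = (6 - (1)·1.429 - (3)·0.247 - (1)·0.000) / (9) = 0.426
  x_4 = (12 - (-2)·1.429 - (-4)·0.247 - (-4)·0.426) / (11) = 1.595
Iteration 2:
  x_1 = (10 - (-2)·0.247 - (-1)·0.426 - (-3)·1.595) / (7) = 2.244
  x_2 = (7 - (3)·2.244 - (-1)·0.426 - (4)·1.595) / (11) = -0.517
  x_3 = (6 - (1)·2.244 - (3)·-0.517 - (1)·1.595) / (9) = 0.412
  x_4 = (12 - (-2)·2.244 - (-4)·-0.517 - (-4)·0.412) / (11) = 1.461

(2.244, -0.517, 0.412, 1.461)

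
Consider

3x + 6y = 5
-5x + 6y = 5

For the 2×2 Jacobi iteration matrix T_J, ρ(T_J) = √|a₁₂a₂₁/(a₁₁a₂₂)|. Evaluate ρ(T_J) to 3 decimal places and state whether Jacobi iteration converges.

a₁₂a₂₁/(a₁₁a₂₂) = (6)·(-5) / ((3)·(6)) = -1.666667
ρ = √|-1.666667| = √1.666667 = 1.291
ρ > 1, so Jacobi diverges

1.291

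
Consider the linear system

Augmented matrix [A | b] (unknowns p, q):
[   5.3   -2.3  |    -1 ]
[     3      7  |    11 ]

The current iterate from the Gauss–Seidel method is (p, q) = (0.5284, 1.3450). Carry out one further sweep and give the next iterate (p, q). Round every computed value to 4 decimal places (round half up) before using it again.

(0.3950, 1.4021)

One sweep:
  p = (-1 - (-2.3)·1.3450) / (5.3) = 0.3950
  q = (11 - (3)·0.3950) / (7) = 1.4021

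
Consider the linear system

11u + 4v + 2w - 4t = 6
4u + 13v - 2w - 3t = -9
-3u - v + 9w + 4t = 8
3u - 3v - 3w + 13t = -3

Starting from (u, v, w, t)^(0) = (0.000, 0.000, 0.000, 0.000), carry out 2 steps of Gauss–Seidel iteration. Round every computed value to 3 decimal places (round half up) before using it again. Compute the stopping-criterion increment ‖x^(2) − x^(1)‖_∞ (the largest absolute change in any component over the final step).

0.160

Iteration 1:
  u = (6 - (4)·0.000 - (2)·0.000 - (-4)·0.000) / (11) = 0.545
  v = (-9 - (4)·0.545 - (-2)·0.000 - (-3)·0.000) / (13) = -0.860
  w = (8 - (-3)·0.545 - (-1)·-0.860 - (4)·0.000) / (9) = 0.975
  t = (-3 - (3)·0.545 - (-3)·-0.860 - (-3)·0.975) / (13) = -0.330
Iteration 2:
  u = (6 - (4)·-0.860 - (2)·0.975 - (-4)·-0.330) / (11) = 0.561
  v = (-9 - (4)·0.561 - (-2)·0.975 - (-3)·-0.330) / (13) = -0.791
  w = (8 - (-3)·0.561 - (-1)·-0.791 - (4)·-0.330) / (9) = 1.135
  t = (-3 - (3)·0.561 - (-3)·-0.791 - (-3)·1.135) / (13) = -0.281
Change: (0.016, 0.069, 0.160, 0.049) → max |·| = 0.160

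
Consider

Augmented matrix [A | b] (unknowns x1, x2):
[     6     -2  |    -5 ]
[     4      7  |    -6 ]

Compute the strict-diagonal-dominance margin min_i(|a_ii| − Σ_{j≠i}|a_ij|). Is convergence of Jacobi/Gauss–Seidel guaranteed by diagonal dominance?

3

row 1: |6| − (2) = 4
row 2: |7| − (4) = 3
minimum over rows = 3 → strictly diagonally dominant (convergence guaranteed)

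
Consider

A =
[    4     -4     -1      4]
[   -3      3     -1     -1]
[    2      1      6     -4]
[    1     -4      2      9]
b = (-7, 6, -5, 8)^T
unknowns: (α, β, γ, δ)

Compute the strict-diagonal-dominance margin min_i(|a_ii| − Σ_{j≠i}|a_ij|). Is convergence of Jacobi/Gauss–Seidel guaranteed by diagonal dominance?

-5

row 1: |4| − (4+1+4) = -5
row 2: |3| − (3+1+1) = -2
row 3: |6| − (2+1+4) = -1
row 4: |9| − (1+4+2) = 2
minimum over rows = -5 → not strictly diagonally dominant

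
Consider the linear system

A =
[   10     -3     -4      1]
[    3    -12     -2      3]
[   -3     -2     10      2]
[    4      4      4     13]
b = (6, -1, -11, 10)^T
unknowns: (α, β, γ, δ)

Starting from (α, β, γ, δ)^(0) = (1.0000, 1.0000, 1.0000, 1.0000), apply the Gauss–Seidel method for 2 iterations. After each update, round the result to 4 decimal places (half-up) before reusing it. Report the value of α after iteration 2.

0.3496

Iteration 1:
  α = (6 - (-3)·1.0000 - (-4)·1.0000 - (1)·1.0000) / (10) = 1.2000
  β = (-1 - (3)·1.2000 - (-2)·1.0000 - (3)·1.0000) / (-12) = 0.4667
  γ = (-11 - (-3)·1.2000 - (-2)·0.4667 - (2)·1.0000) / (10) = -0.8467
  δ = (10 - (4)·1.2000 - (4)·0.4667 - (4)·-0.8467) / (13) = 0.5169
Iteration 2:
  α = (6 - (-3)·0.4667 - (-4)·-0.8467 - (1)·0.5169) / (10) = 0.3496
  β = (-1 - (3)·0.3496 - (-2)·-0.8467 - (3)·0.5169) / (-12) = 0.4411
  γ = (-11 - (-3)·0.3496 - (-2)·0.4411 - (2)·0.5169) / (10) = -1.0103
  δ = (10 - (4)·0.3496 - (4)·0.4411 - (4)·-1.0103) / (13) = 0.8368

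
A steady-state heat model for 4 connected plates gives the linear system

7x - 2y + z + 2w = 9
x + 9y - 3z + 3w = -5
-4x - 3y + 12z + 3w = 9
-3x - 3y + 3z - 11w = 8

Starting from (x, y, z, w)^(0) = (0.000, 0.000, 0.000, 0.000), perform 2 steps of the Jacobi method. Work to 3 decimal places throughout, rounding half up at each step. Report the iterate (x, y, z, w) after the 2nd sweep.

Iteration 1:
  x = (9 - (-2)·0.000 - (1)·0.000 - (2)·0.000) / (7) = 1.286
  y = (-5 - (1)·0.000 - (-3)·0.000 - (3)·0.000) / (9) = -0.556
  z = (9 - (-4)·0.000 - (-3)·0.000 - (3)·0.000) / (12) = 0.750
  w = (8 - (-3)·0.000 - (-3)·0.000 - (3)·0.000) / (-11) = -0.727
Iteration 2:
  x = (9 - (-2)·-0.556 - (1)·0.750 - (2)·-0.727) / (7) = 1.227
  y = (-5 - (1)·1.286 - (-3)·0.750 - (3)·-0.727) / (9) = -0.206
  z = (9 - (-4)·1.286 - (-3)·-0.556 - (3)·-0.727) / (12) = 1.221
  w = (8 - (-3)·1.286 - (-3)·-0.556 - (3)·0.750) / (-11) = -0.722

(1.227, -0.206, 1.221, -0.722)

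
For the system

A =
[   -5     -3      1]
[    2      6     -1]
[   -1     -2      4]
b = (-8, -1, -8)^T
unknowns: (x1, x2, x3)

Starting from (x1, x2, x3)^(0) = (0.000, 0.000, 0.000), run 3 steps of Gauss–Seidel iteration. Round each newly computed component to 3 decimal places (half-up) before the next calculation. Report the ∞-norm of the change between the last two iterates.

Iteration 1:
  x1 = (-8 - (-3)·0.000 - (1)·0.000) / (-5) = 1.600
  x2 = (-1 - (2)·1.600 - (-1)·0.000) / (6) = -0.700
  x3 = (-8 - (-1)·1.600 - (-2)·-0.700) / (4) = -1.950
Iteration 2:
  x1 = (-8 - (-3)·-0.700 - (1)·-1.950) / (-5) = 1.630
  x2 = (-1 - (2)·1.630 - (-1)·-1.950) / (6) = -1.035
  x3 = (-8 - (-1)·1.630 - (-2)·-1.035) / (4) = -2.110
Iteration 3:
  x1 = (-8 - (-3)·-1.035 - (1)·-2.110) / (-5) = 1.799
  x2 = (-1 - (2)·1.799 - (-1)·-2.110) / (6) = -1.118
  x3 = (-8 - (-1)·1.799 - (-2)·-1.118) / (4) = -2.109
Change: (0.169, -0.083, 0.001) → max |·| = 0.169

0.169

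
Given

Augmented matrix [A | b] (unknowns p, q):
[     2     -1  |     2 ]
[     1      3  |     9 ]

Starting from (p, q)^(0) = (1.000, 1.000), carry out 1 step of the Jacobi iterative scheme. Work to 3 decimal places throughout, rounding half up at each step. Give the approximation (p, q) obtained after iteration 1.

(1.500, 2.667)

Iteration 1:
  p = (2 - (-1)·1.000) / (2) = 1.500
  q = (9 - (1)·1.000) / (3) = 2.667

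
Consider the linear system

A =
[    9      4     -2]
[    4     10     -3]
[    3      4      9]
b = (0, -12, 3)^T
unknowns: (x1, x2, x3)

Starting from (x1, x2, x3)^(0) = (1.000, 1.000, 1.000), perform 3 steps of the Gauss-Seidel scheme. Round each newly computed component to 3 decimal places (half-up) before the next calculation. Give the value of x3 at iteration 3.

Iteration 1:
  x1 = (0 - (4)·1.000 - (-2)·1.000) / (9) = -0.222
  x2 = (-12 - (4)·-0.222 - (-3)·1.000) / (10) = -0.811
  x3 = (3 - (3)·-0.222 - (4)·-0.811) / (9) = 0.768
Iteration 2:
  x1 = (0 - (4)·-0.811 - (-2)·0.768) / (9) = 0.531
  x2 = (-12 - (4)·0.531 - (-3)·0.768) / (10) = -1.182
  x3 = (3 - (3)·0.531 - (4)·-1.182) / (9) = 0.682
Iteration 3:
  x1 = (0 - (4)·-1.182 - (-2)·0.682) / (9) = 0.677
  x2 = (-12 - (4)·0.677 - (-3)·0.682) / (10) = -1.266
  x3 = (3 - (3)·0.677 - (4)·-1.266) / (9) = 0.670

0.670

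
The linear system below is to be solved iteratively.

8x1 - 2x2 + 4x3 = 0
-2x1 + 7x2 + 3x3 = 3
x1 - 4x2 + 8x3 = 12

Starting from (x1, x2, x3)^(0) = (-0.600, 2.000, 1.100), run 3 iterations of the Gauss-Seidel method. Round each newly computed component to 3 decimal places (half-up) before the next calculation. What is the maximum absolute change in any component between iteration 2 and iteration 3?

0.044

Iteration 1:
  x1 = (0 - (-2)·2.000 - (4)·1.100) / (8) = -0.050
  x2 = (3 - (-2)·-0.050 - (3)·1.100) / (7) = -0.057
  x3 = (12 - (1)·-0.050 - (-4)·-0.057) / (8) = 1.478
Iteration 2:
  x1 = (0 - (-2)·-0.057 - (4)·1.478) / (8) = -0.753
  x2 = (3 - (-2)·-0.753 - (3)·1.478) / (7) = -0.420
  x3 = (12 - (1)·-0.753 - (-4)·-0.420) / (8) = 1.384
Iteration 3:
  x1 = (0 - (-2)·-0.420 - (4)·1.384) / (8) = -0.797
  x2 = (3 - (-2)·-0.797 - (3)·1.384) / (7) = -0.392
  x3 = (12 - (1)·-0.797 - (-4)·-0.392) / (8) = 1.404
Change: (-0.044, 0.028, 0.020) → max |·| = 0.044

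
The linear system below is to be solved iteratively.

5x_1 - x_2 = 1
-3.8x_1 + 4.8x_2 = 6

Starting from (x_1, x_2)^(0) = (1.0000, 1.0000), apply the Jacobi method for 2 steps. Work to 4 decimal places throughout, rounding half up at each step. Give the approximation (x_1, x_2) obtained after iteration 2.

(0.6083, 1.5667)

Iteration 1:
  x_1 = (1 - (-1)·1.0000) / (5) = 0.4000
  x_2 = (6 - (-3.8)·1.0000) / (4.8) = 2.0417
Iteration 2:
  x_1 = (1 - (-1)·2.0417) / (5) = 0.6083
  x_2 = (6 - (-3.8)·0.4000) / (4.8) = 1.5667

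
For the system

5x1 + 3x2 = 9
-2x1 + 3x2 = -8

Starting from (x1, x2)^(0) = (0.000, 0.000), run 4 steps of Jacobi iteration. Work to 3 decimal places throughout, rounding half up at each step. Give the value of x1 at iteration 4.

Iteration 1:
  x1 = (9 - (3)·0.000) / (5) = 1.800
  x2 = (-8 - (-2)·0.000) / (3) = -2.667
Iteration 2:
  x1 = (9 - (3)·-2.667) / (5) = 3.400
  x2 = (-8 - (-2)·1.800) / (3) = -1.467
Iteration 3:
  x1 = (9 - (3)·-1.467) / (5) = 2.680
  x2 = (-8 - (-2)·3.400) / (3) = -0.400
Iteration 4:
  x1 = (9 - (3)·-0.400) / (5) = 2.040
  x2 = (-8 - (-2)·2.680) / (3) = -0.880

2.040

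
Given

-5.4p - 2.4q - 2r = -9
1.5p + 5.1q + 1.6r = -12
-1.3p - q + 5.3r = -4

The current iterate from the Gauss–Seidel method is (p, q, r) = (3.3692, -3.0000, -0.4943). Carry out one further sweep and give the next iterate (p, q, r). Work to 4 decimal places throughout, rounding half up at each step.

One sweep:
  p = (-9 - (-2.4)·-3.0000 - (-2)·-0.4943) / (-5.4) = 3.1831
  q = (-12 - (1.5)·3.1831 - (1.6)·-0.4943) / (5.1) = -3.1341
  r = (-4 - (-1.3)·3.1831 - (-1)·-3.1341) / (5.3) = -0.5653

(3.1831, -3.1341, -0.5653)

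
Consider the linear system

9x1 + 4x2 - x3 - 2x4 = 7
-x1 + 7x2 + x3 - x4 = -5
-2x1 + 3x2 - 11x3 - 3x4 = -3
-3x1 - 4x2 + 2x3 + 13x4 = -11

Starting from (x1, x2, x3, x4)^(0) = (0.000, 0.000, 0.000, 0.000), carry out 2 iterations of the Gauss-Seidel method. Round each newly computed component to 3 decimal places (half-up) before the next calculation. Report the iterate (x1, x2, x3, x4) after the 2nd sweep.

(0.854, -0.709, 0.155, -0.891)

Iteration 1:
  x1 = (7 - (4)·0.000 - (-1)·0.000 - (-2)·0.000) / (9) = 0.778
  x2 = (-5 - (-1)·0.778 - (1)·0.000 - (-1)·0.000) / (7) = -0.603
  x3 = (-3 - (-2)·0.778 - (3)·-0.603 - (-3)·0.000) / (-11) = -0.033
  x4 = (-11 - (-3)·0.778 - (-4)·-0.603 - (2)·-0.033) / (13) = -0.847
Iteration 2:
  x1 = (7 - (4)·-0.603 - (-1)·-0.033 - (-2)·-0.847) / (9) = 0.854
  x2 = (-5 - (-1)·0.854 - (1)·-0.033 - (-1)·-0.847) / (7) = -0.709
  x3 = (-3 - (-2)·0.854 - (3)·-0.709 - (-3)·-0.847) / (-11) = 0.155
  x4 = (-11 - (-3)·0.854 - (-4)·-0.709 - (2)·0.155) / (13) = -0.891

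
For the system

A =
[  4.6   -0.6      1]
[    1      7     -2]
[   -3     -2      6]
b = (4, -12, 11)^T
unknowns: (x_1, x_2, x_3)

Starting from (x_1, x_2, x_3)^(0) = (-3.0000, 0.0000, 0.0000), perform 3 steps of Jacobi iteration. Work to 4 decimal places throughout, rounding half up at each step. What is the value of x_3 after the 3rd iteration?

1.5669

Iteration 1:
  x_1 = (4 - (-0.6)·0.0000 - (1)·0.0000) / (4.6) = 0.8696
  x_2 = (-12 - (1)·-3.0000 - (-2)·0.0000) / (7) = -1.2857
  x_3 = (11 - (-3)·-3.0000 - (-2)·0.0000) / (6) = 0.3333
Iteration 2:
  x_1 = (4 - (-0.6)·-1.2857 - (1)·0.3333) / (4.6) = 0.6294
  x_2 = (-12 - (1)·0.8696 - (-2)·0.3333) / (7) = -1.7433
  x_3 = (11 - (-3)·0.8696 - (-2)·-1.2857) / (6) = 1.8396
Iteration 3:
  x_1 = (4 - (-0.6)·-1.7433 - (1)·1.8396) / (4.6) = 0.2423
  x_2 = (-12 - (1)·0.6294 - (-2)·1.8396) / (7) = -1.2786
  x_3 = (11 - (-3)·0.6294 - (-2)·-1.7433) / (6) = 1.5669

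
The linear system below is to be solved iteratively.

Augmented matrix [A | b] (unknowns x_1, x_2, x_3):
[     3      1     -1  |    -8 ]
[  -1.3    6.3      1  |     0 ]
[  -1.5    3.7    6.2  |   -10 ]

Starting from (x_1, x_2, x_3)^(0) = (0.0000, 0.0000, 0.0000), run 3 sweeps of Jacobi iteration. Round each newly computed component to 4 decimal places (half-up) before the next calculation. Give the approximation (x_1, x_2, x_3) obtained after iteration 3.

Iteration 1:
  x_1 = (-8 - (1)·0.0000 - (-1)·0.0000) / (3) = -2.6667
  x_2 = (0 - (-1.3)·0.0000 - (1)·0.0000) / (6.3) = 0.0000
  x_3 = (-10 - (-1.5)·0.0000 - (3.7)·0.0000) / (6.2) = -1.6129
Iteration 2:
  x_1 = (-8 - (1)·0.0000 - (-1)·-1.6129) / (3) = -3.2043
  x_2 = (0 - (-1.3)·-2.6667 - (1)·-1.6129) / (6.3) = -0.2943
  x_3 = (-10 - (-1.5)·-2.6667 - (3.7)·0.0000) / (6.2) = -2.2581
Iteration 3:
  x_1 = (-8 - (1)·-0.2943 - (-1)·-2.2581) / (3) = -3.3213
  x_2 = (0 - (-1.3)·-3.2043 - (1)·-2.2581) / (6.3) = -0.3028
  x_3 = (-10 - (-1.5)·-3.2043 - (3.7)·-0.2943) / (6.2) = -2.2125

(-3.3213, -0.3028, -2.2125)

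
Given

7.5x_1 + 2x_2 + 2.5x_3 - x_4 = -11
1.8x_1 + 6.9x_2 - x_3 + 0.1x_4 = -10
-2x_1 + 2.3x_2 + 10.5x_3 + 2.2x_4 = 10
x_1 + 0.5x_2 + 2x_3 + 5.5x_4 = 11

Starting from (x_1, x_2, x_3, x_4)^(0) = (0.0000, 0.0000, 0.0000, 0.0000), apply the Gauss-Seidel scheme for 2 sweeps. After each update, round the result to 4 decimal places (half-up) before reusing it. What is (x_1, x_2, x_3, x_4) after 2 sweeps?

(-1.2133, -1.0308, 0.5209, 2.1249)

Iteration 1:
  x_1 = (-11 - (2)·0.0000 - (2.5)·0.0000 - (-1)·0.0000) / (7.5) = -1.4667
  x_2 = (-10 - (1.8)·-1.4667 - (-1)·0.0000 - (0.1)·0.0000) / (6.9) = -1.0667
  x_3 = (10 - (-2)·-1.4667 - (2.3)·-1.0667 - (2.2)·0.0000) / (10.5) = 0.9067
  x_4 = (11 - (1)·-1.4667 - (0.5)·-1.0667 - (2)·0.9067) / (5.5) = 2.0339
Iteration 2:
  x_1 = (-11 - (2)·-1.0667 - (2.5)·0.9067 - (-1)·2.0339) / (7.5) = -1.2133
  x_2 = (-10 - (1.8)·-1.2133 - (-1)·0.9067 - (0.1)·2.0339) / (6.9) = -1.0308
  x_3 = (10 - (-2)·-1.2133 - (2.3)·-1.0308 - (2.2)·2.0339) / (10.5) = 0.5209
  x_4 = (11 - (1)·-1.2133 - (0.5)·-1.0308 - (2)·0.5209) / (5.5) = 2.1249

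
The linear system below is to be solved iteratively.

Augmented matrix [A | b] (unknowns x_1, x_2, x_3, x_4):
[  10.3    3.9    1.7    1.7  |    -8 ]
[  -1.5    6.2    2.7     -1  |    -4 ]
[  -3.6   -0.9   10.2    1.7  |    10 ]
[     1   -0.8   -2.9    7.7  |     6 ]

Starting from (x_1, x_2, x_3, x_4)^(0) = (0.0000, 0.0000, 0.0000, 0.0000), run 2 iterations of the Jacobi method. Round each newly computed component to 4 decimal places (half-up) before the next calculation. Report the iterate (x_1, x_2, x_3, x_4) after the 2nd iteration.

Iteration 1:
  x_1 = (-8 - (3.9)·0.0000 - (1.7)·0.0000 - (1.7)·0.0000) / (10.3) = -0.7767
  x_2 = (-4 - (-1.5)·0.0000 - (2.7)·0.0000 - (-1)·0.0000) / (6.2) = -0.6452
  x_3 = (10 - (-3.6)·0.0000 - (-0.9)·0.0000 - (1.7)·0.0000) / (10.2) = 0.9804
  x_4 = (6 - (1)·0.0000 - (-0.8)·0.0000 - (-2.9)·0.0000) / (7.7) = 0.7792
Iteration 2:
  x_1 = (-8 - (3.9)·-0.6452 - (1.7)·0.9804 - (1.7)·0.7792) / (10.3) = -0.8228
  x_2 = (-4 - (-1.5)·-0.7767 - (2.7)·0.9804 - (-1)·0.7792) / (6.2) = -1.1343
  x_3 = (10 - (-3.6)·-0.7767 - (-0.9)·-0.6452 - (1.7)·0.7792) / (10.2) = 0.5195
  x_4 = (6 - (1)·-0.7767 - (-0.8)·-0.6452 - (-2.9)·0.9804) / (7.7) = 1.1823

(-0.8228, -1.1343, 0.5195, 1.1823)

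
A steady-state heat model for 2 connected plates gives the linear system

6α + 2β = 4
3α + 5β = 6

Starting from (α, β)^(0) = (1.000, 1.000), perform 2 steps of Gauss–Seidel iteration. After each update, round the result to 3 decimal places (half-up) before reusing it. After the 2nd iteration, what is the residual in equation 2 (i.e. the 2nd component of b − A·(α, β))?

Iteration 1:
  α = (4 - (2)·1.000) / (6) = 0.333
  β = (6 - (3)·0.333) / (5) = 1.000
Iteration 2:
  α = (4 - (2)·1.000) / (6) = 0.333
  β = (6 - (3)·0.333) / (5) = 1.000
Residual b − A·x = (0.002, 0.001)

0.001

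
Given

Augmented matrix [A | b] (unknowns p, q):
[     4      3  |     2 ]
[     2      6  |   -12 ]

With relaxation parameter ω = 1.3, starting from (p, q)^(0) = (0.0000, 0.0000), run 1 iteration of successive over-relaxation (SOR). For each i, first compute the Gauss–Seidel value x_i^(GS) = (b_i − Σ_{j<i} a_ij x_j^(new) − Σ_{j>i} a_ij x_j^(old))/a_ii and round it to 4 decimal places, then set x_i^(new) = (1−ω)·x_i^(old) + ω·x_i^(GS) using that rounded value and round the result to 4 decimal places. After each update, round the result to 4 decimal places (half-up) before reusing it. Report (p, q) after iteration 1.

(0.6500, -2.8817)

Iteration 1:
  p: GS value = (2 - (3)·0.0000) / (4) = 0.5000;  p ← (1−ω)·0.0000 + ω·0.5000 = 0.6500
  q: GS value = (-12 - (2)·0.6500) / (6) = -2.2167;  q ← (1−ω)·0.0000 + ω·-2.2167 = -2.8817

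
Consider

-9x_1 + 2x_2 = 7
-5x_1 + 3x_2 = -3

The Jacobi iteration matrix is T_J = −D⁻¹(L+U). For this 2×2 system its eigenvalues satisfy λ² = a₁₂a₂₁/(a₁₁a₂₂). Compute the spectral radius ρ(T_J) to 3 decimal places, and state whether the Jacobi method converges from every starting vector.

0.609

a₁₂a₂₁/(a₁₁a₂₂) = (2)·(-5) / ((-9)·(3)) = 0.370370
ρ = √|0.370370| = √0.370370 = 0.609
ρ < 1, so Jacobi converges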